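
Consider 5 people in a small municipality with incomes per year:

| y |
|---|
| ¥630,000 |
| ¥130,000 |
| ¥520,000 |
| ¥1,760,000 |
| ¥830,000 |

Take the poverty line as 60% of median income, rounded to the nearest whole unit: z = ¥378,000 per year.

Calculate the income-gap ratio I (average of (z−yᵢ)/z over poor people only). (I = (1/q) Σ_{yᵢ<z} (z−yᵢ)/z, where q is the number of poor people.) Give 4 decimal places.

0.6561

Incomes under z: ¥130,000 (q = 1 of N = 5).
Shortfall ratios (z−y)/z: 0.6561; sum = 0.656085.
I averages over the q = 1 poor units only: 0.656085 / 1 = 0.6561.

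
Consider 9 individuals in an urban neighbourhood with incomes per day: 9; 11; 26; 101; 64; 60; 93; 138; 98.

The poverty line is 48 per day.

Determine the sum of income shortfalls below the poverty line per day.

Poor units: 9, 11, 26 (q = 3 of N = 9).
Individual gaps: 48−9 = 39; 48−11 = 37; 48−26 = 22.
Aggregate gap = 98.

98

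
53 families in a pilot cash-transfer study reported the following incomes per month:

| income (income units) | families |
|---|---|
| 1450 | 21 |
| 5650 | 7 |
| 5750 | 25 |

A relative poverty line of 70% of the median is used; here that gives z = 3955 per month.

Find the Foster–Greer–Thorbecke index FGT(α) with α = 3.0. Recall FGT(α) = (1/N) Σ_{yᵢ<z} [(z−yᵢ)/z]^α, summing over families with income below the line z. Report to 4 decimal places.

Incomes under z: 21×1450 (q = 21 of N = 53).
Shortfall ratios: (3955−1450)/3955 = 0.6334 (×21).
Raised to α = 3.0: 0.25409 (×21).
Sum = 5.335843; FGT(3.0) = 5.335843 / 53 = 0.1007.

0.1007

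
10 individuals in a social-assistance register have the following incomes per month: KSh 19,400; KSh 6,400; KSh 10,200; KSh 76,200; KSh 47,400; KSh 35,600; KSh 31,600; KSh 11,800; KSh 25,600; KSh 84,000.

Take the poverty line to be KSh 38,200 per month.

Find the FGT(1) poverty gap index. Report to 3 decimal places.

Below z: KSh 6,400, KSh 10,200, KSh 11,800, KSh 19,400, KSh 25,600, KSh 31,600, KSh 35,600 (q = 7 of N = 10).
Gap ratios (z−y)/z: (38200−6400)/38200 = 0.8325; (38200−10200)/38200 = 0.7330; (38200−11800)/38200 = 0.6911; (38200−19400)/38200 = 0.4921; (38200−25600)/38200 = 0.3298; (38200−31600)/38200 = 0.1728; (38200−35600)/38200 = 0.0681.
Sum of shortfalls = 3.319372; P₁ averages over all N: 3.319372 / 10 = 0.332.

0.332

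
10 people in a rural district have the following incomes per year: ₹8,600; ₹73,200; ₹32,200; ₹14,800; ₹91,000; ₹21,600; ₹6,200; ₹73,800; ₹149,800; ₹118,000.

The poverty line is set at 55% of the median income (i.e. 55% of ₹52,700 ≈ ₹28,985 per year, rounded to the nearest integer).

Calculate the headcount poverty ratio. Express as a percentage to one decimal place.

4 of the 10 people have income below ₹28,985.
H = 4/10 = 40.0%.

40.0%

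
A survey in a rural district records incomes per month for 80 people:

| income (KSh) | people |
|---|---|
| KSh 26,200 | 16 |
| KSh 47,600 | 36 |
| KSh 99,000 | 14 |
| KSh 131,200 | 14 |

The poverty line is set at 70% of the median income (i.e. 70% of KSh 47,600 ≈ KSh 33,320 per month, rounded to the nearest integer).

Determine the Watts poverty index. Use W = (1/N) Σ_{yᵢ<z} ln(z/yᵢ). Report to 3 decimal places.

Below the line: 16×KSh 26,200 (q = 16 of N = 80).
Log shortfalls: ln(33320/26200) = 0.2404 (×16).
W = 3.846375 / 80 = 0.048.

0.048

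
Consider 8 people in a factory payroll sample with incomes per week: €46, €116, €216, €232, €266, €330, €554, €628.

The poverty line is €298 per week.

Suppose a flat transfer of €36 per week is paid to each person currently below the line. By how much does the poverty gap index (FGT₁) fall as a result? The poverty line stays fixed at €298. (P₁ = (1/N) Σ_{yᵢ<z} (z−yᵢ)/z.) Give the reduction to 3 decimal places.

0.074

Before: below the line — €46, €116, €216, €232, €266; poverty gap index (FGT₁) = 0.25755.
After the €36 transfer: below the line — €82, €152, €252, €268; poverty gap index (FGT₁) = 0.18372.
Reduction = 0.25755 − 0.18372 = 0.074.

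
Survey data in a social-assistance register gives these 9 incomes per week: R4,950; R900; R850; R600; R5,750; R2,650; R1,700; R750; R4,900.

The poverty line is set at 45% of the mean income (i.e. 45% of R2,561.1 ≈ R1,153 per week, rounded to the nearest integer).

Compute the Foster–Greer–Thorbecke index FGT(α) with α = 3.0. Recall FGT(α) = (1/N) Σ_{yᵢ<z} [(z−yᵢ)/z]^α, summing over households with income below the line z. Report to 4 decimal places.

Poor units: R600, R750, R850, R900 (q = 4 of N = 9).
Shortfall ratios: (1153−600)/1153 = 0.4796; (1153−750)/1153 = 0.3495; (1153−850)/1153 = 0.2628; (1153−900)/1153 = 0.2194.
Raised to α = 3.0: 0.11033; 0.04270; 0.01815; 0.01057.
Sum = 0.181742; FGT(3.0) = 0.181742 / 9 = 0.0202.

0.0202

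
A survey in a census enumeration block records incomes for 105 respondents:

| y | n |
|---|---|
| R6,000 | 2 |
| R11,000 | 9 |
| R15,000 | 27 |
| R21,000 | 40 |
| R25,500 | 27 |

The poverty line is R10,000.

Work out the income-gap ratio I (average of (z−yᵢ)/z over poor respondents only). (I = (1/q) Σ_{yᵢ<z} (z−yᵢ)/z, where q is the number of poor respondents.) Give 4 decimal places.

Poor units: 2×R6,000 (q = 2 of N = 105).
Shortfall ratios (z−y)/z: 0.4000 (×2); sum = 0.800000.
I averages over the q = 2 poor units only: 0.800000 / 2 = 0.4000.

0.4000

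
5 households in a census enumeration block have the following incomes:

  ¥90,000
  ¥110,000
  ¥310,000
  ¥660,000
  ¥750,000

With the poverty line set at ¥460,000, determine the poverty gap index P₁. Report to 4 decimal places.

Incomes under z: ¥90,000, ¥110,000, ¥310,000 (q = 3 of N = 5).
Relative gaps: (460000−90000)/460000 = 0.8043; (460000−110000)/460000 = 0.7609; (460000−310000)/460000 = 0.3261.
Σ = 1.891304. Dividing by the full population N = 5 gives P₁ = 0.3783.

0.3783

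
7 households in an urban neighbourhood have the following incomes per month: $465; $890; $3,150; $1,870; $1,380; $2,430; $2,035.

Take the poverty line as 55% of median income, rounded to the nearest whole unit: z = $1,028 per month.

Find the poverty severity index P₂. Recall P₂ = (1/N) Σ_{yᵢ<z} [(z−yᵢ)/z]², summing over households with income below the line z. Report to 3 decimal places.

0.045

Poor units: $465, $890 (q = 2 of N = 7).
Gap ratios (z−y)/z: (1028−465)/1028 = 0.5477; (1028−890)/1028 = 0.1342.
Squared: 0.2999; 0.0180.
Sum = 0.317958; P₂ = 0.317958 / 7 = 0.045.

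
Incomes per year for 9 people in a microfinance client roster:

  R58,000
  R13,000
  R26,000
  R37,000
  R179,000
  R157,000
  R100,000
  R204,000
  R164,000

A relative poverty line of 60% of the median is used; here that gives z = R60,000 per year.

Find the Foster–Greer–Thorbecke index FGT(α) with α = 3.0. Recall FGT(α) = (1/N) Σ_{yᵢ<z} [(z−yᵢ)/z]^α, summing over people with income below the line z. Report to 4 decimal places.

Below z: R13,000, R26,000, R37,000, R58,000 (q = 4 of N = 9).
Shortfall ratios: (60000−13000)/60000 = 0.7833; (60000−26000)/60000 = 0.5667; (60000−37000)/60000 = 0.3833; (60000−58000)/60000 = 0.0333.
Raised to α = 3.0: 0.48066; 0.18196; 0.05633; 0.00004.
Sum = 0.718991; FGT(3.0) = 0.718991 / 9 = 0.0799.

0.0799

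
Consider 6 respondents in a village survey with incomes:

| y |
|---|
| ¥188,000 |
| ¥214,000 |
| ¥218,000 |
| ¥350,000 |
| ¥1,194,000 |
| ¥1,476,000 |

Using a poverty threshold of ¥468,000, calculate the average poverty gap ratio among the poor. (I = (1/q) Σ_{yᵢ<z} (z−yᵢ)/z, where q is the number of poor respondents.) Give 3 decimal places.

Below z: ¥188,000, ¥214,000, ¥218,000, ¥350,000 (q = 4 of N = 6).
Relative gaps: 0.5983, 0.5427, 0.5342, 0.2521; sum = 1.927350.
I averages over the q = 4 poor units only: 1.927350 / 4 = 0.482.

0.482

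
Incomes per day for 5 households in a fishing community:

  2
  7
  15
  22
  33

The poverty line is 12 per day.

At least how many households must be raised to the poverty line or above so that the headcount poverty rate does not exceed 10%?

2 of the 5 households are poor, so H = 2/5 = 0.400.
A headcount ratio of at most 10% allows at most ⌊0.10 × 5⌋ = 0 poor households.
So at least 2 − 0 = 2 must be lifted.

2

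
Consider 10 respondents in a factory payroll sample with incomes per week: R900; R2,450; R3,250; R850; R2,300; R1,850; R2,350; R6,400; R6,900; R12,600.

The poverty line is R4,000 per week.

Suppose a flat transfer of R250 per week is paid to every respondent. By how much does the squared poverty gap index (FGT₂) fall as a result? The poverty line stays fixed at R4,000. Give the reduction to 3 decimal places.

0.041

Before: below the line — R850, R900, R1,850, R2,300, R2,350, R2,450, R3,250; squared poverty gap index (FGT₂) = 0.20458.
After the R250 transfer: below the line — R1,100, R1,150, R2,100, R2,550, R2,600, R2,700, R3,500; squared poverty gap index (FGT₂) = 0.16341.
Reduction = 0.20458 − 0.16341 = 0.041.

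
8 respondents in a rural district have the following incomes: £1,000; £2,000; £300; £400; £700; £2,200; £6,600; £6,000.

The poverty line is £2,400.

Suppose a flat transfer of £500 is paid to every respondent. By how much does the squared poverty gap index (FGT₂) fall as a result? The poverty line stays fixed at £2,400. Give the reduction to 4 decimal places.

0.1389

Before: below the line — £300, £400, £700, £1,000, £2,000, £2,200; squared poverty gap index (FGT₂) = 0.292101.
After the £500 transfer: below the line — £800, £900, £1,200, £1,500; squared poverty gap index (FGT₂) = 0.153212.
Reduction = 0.292101 − 0.153212 = 0.1389.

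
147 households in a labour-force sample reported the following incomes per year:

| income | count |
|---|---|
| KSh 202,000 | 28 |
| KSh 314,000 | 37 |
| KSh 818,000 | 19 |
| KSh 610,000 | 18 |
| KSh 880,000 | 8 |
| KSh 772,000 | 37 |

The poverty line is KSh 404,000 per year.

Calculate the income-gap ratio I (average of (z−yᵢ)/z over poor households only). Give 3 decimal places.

0.342

Below the line: 28×KSh 202,000, 37×KSh 314,000 (q = 65 of N = 147).
Relative gaps: 0.5000 (×28), 0.2228 (×37); sum = 22.242574.
The income-gap ratio divides by q (the poor only): 22.242574 / 65 = 0.342.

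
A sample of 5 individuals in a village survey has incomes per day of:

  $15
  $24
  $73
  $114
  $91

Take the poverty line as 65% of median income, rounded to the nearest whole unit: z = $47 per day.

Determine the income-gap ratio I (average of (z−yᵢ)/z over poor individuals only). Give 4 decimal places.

Incomes under z: $15, $24 (q = 2 of N = 5).
Relative gaps: 0.6809, 0.4894; sum = 1.170213.
The income-gap ratio divides by q (the poor only): 1.170213 / 2 = 0.5851.

0.5851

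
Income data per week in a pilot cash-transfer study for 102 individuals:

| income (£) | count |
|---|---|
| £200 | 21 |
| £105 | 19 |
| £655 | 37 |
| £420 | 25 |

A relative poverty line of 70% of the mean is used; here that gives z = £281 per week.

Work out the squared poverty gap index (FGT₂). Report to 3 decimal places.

0.090

Poor units: 19×£105, 21×£200 (q = 40 of N = 102).
Normalized shortfalls: (281−105)/281 = 0.6263 (×19); (281−200)/281 = 0.2883 (×21).
Squared: 0.3923 (×19); 0.0831 (×21).
Sum = 9.198528; P₂ = 9.198528 / 102 = 0.090.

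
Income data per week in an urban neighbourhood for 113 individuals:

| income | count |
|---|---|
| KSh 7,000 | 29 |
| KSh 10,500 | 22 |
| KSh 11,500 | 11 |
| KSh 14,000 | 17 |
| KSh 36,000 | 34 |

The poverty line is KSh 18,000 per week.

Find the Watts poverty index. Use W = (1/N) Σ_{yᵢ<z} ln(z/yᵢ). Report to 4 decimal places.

Incomes under z: 29×KSh 7,000, 22×KSh 10,500, 11×KSh 11,500, 17×KSh 14,000 (q = 79 of N = 113).
Log gaps: ln(18000/7000) = 0.9445 (×29); ln(18000/10500) = 0.5390 (×22); ln(18000/11500) = 0.4480 (×11); ln(18000/14000) = 0.2513 (×17).
W = 48.447927 / 113 = 0.4287.

0.4287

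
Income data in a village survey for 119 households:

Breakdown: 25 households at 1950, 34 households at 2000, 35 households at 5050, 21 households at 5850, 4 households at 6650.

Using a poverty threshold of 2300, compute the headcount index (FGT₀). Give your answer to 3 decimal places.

59 of the 119 households have income below 2300.
H = 59/119 = 0.496.

0.496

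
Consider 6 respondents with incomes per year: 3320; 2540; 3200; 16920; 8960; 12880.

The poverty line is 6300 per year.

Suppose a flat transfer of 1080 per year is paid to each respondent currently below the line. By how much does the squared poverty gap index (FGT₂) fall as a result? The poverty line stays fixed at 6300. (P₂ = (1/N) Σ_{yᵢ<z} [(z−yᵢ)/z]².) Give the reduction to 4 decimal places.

0.0746

Before: below the line — 2540, 3200, 3320; squared poverty gap index (FGT₂) = 0.137012.
After the 1080 transfer: below the line — 3620, 4280, 4400; squared poverty gap index (FGT₂) = 0.062454.
Reduction = 0.137012 − 0.062454 = 0.0746.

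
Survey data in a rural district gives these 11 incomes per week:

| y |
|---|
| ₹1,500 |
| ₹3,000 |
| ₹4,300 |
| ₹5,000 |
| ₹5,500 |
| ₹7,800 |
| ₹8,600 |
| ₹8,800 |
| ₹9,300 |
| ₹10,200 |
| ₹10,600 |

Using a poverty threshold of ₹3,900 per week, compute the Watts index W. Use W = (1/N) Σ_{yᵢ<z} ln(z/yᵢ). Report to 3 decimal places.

0.111

Incomes under z: ₹1,500, ₹3,000 (q = 2 of N = 11).
ln(z/y) terms: ln(3900/1500) = 0.9555; ln(3900/3000) = 0.2624.
W = 1.217876 / 11 = 0.111.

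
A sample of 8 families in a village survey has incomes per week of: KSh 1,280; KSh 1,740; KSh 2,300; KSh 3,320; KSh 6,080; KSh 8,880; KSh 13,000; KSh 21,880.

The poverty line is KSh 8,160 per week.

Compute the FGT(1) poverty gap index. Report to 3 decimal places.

0.400

Below z: KSh 1,280, KSh 1,740, KSh 2,300, KSh 3,320, KSh 6,080 (q = 5 of N = 8).
Gap ratios (z−y)/z: (8160−1280)/8160 = 0.8431; (8160−1740)/8160 = 0.7868; (8160−2300)/8160 = 0.7181; (8160−3320)/8160 = 0.5931; (8160−6080)/8160 = 0.2549.
Sum of shortfalls = 3.196078; P₁ averages over all N: 3.196078 / 8 = 0.400.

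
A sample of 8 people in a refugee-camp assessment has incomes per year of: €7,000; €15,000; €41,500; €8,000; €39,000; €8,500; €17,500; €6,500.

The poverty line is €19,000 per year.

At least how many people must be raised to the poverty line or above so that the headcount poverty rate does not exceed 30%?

6 of the 8 people are poor, so H = 6/8 = 0.750.
A headcount ratio of at most 30% allows at most ⌊0.30 × 8⌋ = 2 poor people.
So at least 6 − 2 = 4 must be lifted.

4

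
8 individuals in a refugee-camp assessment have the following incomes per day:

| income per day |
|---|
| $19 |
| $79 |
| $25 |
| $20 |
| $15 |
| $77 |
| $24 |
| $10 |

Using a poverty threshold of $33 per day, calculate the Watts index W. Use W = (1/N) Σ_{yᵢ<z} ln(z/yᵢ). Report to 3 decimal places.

0.454

Below z: $10, $15, $19, $20, $24, $25 (q = 6 of N = 8).
Log shortfalls: ln(33/10) = 1.1939; ln(33/15) = 0.7885; ln(33/19) = 0.5521; ln(33/20) = 0.5008; ln(33/24) = 0.3185; ln(33/25) = 0.2776.
W = 3.631309 / 8 = 0.454.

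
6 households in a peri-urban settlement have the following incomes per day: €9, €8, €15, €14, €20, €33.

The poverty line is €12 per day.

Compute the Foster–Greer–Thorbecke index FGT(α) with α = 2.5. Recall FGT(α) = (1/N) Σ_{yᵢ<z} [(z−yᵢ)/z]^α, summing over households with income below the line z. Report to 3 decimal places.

Poor units: €8, €9 (q = 2 of N = 6).
Normalized shortfalls: (12−8)/12 = 0.3333; (12−9)/12 = 0.2500.
Raised to α = 2.5: 0.06415; 0.03125.
Sum = 0.095400; FGT(2.5) = 0.095400 / 6 = 0.016.

0.016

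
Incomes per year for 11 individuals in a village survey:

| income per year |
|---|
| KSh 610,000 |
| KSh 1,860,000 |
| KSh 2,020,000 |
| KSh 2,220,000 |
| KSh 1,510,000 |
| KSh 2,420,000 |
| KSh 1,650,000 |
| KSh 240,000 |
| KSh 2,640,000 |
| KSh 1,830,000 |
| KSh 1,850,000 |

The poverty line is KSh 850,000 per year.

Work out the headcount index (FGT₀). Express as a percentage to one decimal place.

18.2%

2 of the 11 individuals have income below KSh 850,000.
H = 2/11 = 18.2%.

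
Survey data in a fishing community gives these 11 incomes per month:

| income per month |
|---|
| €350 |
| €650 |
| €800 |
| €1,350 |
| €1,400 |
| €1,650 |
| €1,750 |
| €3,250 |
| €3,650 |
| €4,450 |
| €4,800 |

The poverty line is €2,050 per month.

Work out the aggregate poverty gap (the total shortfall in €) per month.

Below z: €350, €650, €800, €1,350, €1,400, €1,650, €1,750 (q = 7 of N = 11).
Individual gaps: 2050−350 = 1700; 2050−650 = 1400; 2050−800 = 1250; 2050−1350 = 700; 2050−1400 = 650; 2050−1650 = 400; 2050−1750 = 300.
Aggregate gap = €6,400.

€6,400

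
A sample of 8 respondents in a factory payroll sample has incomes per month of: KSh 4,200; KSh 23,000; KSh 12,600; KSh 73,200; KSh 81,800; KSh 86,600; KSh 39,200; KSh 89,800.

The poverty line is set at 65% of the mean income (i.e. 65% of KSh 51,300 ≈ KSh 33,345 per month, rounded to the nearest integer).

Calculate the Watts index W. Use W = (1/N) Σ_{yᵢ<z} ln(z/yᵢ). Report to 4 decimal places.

Below the line: KSh 4,200, KSh 12,600, KSh 23,000 (q = 3 of N = 8).
Log gaps: ln(33345/4200) = 2.0718; ln(33345/12600) = 0.9732; ln(33345/23000) = 0.3714.
W = 3.416448 / 8 = 0.4271.

0.4271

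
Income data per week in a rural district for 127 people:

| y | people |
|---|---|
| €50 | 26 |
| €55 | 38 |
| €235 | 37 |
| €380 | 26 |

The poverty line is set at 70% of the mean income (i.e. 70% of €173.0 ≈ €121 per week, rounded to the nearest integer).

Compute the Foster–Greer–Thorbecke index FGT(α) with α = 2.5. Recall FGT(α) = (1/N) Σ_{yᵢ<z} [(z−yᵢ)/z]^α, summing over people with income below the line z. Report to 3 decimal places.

Incomes under z: 26×€50, 38×€55 (q = 64 of N = 127).
Gap ratios (z−y)/z: (121−50)/121 = 0.5868 (×26); (121−55)/121 = 0.5455 (×38).
Raised to α = 2.5: 0.26374 (×26); 0.21973 (×38).
Sum = 15.207217; FGT(2.5) = 15.207217 / 127 = 0.120.

0.120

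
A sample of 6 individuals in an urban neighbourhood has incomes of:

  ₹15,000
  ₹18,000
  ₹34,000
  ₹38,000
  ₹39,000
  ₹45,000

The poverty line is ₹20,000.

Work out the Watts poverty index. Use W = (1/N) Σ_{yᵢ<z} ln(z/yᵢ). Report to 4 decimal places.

0.0655

Below z: ₹15,000, ₹18,000 (q = 2 of N = 6).
ln(z/y) terms: ln(20000/15000) = 0.2877; ln(20000/18000) = 0.1054.
W = 0.393043 / 6 = 0.0655.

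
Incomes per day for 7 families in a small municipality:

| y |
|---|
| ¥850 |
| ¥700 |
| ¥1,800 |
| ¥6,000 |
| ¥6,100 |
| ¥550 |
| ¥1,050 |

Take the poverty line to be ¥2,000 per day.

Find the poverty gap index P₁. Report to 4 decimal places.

Incomes under z: ¥550, ¥700, ¥850, ¥1,050, ¥1,800 (q = 5 of N = 7).
Relative gaps: (2000−550)/2000 = 0.7250; (2000−700)/2000 = 0.6500; (2000−850)/2000 = 0.5750; (2000−1050)/2000 = 0.4750; (2000−1800)/2000 = 0.1000.
Sum of shortfalls = 2.525000; P₁ averages over all N: 2.525000 / 7 = 0.3607.

0.3607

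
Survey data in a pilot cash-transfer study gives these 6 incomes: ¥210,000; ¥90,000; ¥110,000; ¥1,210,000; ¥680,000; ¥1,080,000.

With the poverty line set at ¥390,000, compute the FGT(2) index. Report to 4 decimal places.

0.2200

Below the line: ¥90,000, ¥110,000, ¥210,000 (q = 3 of N = 6).
Gap ratios (z−y)/z: (390000−90000)/390000 = 0.7692; (390000−110000)/390000 = 0.7179; (390000−210000)/390000 = 0.4615.
Squared: 0.5917; 0.5155; 0.2130.
Sum = 1.320184; P₂ = 1.320184 / 6 = 0.2200.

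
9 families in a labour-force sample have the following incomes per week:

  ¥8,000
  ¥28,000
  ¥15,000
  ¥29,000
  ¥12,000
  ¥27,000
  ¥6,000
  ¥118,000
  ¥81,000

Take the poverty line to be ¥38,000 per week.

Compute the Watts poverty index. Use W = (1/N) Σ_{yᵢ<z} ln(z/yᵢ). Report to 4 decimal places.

0.7115

Incomes under z: ¥6,000, ¥8,000, ¥12,000, ¥15,000, ¥27,000, ¥28,000, ¥29,000 (q = 7 of N = 9).
Log gaps: ln(38000/6000) = 1.8458; ln(38000/8000) = 1.5581; ln(38000/12000) = 1.1527; ln(38000/15000) = 0.9295; ln(38000/27000) = 0.3417; ln(38000/28000) = 0.3054; ln(38000/29000) = 0.2703.
W = 6.403608 / 9 = 0.7115.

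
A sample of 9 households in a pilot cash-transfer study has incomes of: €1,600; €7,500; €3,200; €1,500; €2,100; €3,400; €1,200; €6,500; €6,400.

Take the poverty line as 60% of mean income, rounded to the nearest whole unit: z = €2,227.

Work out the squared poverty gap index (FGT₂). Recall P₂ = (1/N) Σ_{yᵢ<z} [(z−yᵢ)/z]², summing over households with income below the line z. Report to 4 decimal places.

0.0446

Incomes under z: €1,200, €1,500, €1,600, €2,100 (q = 4 of N = 9).
Gap ratios (z−y)/z: (2227−1200)/2227 = 0.4612; (2227−1500)/2227 = 0.3264; (2227−1600)/2227 = 0.2815; (2227−2100)/2227 = 0.0570.
Squared: 0.2127; 0.1066; 0.0793; 0.0033.
Sum = 0.401755; P₂ = 0.401755 / 9 = 0.0446.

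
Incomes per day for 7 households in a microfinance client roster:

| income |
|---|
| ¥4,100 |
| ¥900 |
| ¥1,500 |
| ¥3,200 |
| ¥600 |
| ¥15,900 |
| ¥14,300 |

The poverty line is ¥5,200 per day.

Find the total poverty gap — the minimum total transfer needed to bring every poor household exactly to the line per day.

Poor units: ¥600, ¥900, ¥1,500, ¥3,200, ¥4,100 (q = 5 of N = 7).
Individual gaps: 5200−600 = 4600; 5200−900 = 4300; 5200−1500 = 3700; 5200−3200 = 2000; 5200−4100 = 1100.
Aggregate gap = ¥15,700.

¥15,700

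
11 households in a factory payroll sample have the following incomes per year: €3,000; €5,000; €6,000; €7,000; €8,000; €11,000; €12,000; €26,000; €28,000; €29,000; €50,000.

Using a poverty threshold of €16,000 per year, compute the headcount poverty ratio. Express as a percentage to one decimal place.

63.6%

7 of the 11 households have income below €16,000.
H = 7/11 = 63.6%.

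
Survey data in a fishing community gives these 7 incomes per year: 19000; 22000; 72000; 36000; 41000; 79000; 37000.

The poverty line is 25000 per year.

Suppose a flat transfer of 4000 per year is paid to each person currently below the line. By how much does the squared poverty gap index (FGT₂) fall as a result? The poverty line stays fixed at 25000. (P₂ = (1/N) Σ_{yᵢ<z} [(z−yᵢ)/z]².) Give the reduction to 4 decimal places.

0.0094

Before: below the line — 19000, 22000; squared poverty gap index (FGT₂) = 0.010286.
After the 4000 transfer: below the line — 23000; squared poverty gap index (FGT₂) = 0.000914.
Reduction = 0.010286 − 0.000914 = 0.0094.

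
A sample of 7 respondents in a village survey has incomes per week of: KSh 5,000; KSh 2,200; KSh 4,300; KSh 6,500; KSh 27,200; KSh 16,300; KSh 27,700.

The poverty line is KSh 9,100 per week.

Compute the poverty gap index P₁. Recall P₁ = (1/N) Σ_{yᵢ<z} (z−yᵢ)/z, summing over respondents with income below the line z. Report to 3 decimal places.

0.289

Below the line: KSh 2,200, KSh 4,300, KSh 5,000, KSh 6,500 (q = 4 of N = 7).
Normalized shortfalls: (9100−2200)/9100 = 0.7582; (9100−4300)/9100 = 0.5275; (9100−5000)/9100 = 0.4505; (9100−6500)/9100 = 0.2857.
Σ = 2.021978. Dividing by the full population N = 7 gives P₁ = 0.289.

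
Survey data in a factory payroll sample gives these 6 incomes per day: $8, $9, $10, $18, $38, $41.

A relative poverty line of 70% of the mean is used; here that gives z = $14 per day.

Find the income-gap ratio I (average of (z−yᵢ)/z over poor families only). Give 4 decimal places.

0.3571

Below z: $8, $9, $10 (q = 3 of N = 6).
Relative gaps: 0.4286, 0.3571, 0.2857; sum = 1.071429.
I averages over the q = 3 poor units only: 1.071429 / 3 = 0.3571.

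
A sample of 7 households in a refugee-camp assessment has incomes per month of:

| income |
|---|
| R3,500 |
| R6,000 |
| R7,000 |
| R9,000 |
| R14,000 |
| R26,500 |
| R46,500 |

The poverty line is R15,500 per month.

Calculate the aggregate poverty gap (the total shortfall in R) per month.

R38,000

Below z: R3,500, R6,000, R7,000, R9,000, R14,000 (q = 5 of N = 7).
Individual gaps: 15500−3500 = 12000; 15500−6000 = 9500; 15500−7000 = 8500; 15500−9000 = 6500; 15500−14000 = 1500.
Aggregate gap = R38,000.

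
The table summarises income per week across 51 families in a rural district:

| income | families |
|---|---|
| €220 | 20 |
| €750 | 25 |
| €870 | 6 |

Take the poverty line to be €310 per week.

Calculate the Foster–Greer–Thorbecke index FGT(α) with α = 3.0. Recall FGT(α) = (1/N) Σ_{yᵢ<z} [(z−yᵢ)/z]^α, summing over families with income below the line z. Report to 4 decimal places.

0.0096

Below z: 20×€220 (q = 20 of N = 51).
Normalized shortfalls: (310−220)/310 = 0.2903 (×20).
Raised to α = 3.0: 0.02447 (×20).
Sum = 0.489410; FGT(3.0) = 0.489410 / 51 = 0.0096.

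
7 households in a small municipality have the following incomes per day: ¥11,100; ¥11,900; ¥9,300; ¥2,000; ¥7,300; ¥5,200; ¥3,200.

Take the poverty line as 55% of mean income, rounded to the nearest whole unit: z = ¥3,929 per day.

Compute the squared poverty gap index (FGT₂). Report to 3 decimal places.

0.039

Below z: ¥2,000, ¥3,200 (q = 2 of N = 7).
Relative gaps: (3929−2000)/3929 = 0.4910; (3929−3200)/3929 = 0.1855.
Squared: 0.2410; 0.0344.
Sum = 0.275473; P₂ = 0.275473 / 7 = 0.039.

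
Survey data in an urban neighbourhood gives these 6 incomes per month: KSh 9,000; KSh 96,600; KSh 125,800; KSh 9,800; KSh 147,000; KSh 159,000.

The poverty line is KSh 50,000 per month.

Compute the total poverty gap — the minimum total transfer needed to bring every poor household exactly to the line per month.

KSh 81,200

Below z: KSh 9,000, KSh 9,800 (q = 2 of N = 6).
Individual gaps: 50000−9000 = 41000; 50000−9800 = 40200.
Aggregate gap = KSh 81,200.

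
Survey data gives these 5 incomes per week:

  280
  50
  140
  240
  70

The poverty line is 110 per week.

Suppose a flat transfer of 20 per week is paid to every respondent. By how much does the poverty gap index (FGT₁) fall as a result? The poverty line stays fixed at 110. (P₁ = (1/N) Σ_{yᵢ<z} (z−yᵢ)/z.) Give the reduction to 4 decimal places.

0.0727

Before: below the line — 50, 70; poverty gap index (FGT₁) = 0.181818.
After the 20 transfer: below the line — 70, 90; poverty gap index (FGT₁) = 0.109091.
Reduction = 0.181818 − 0.109091 = 0.0727.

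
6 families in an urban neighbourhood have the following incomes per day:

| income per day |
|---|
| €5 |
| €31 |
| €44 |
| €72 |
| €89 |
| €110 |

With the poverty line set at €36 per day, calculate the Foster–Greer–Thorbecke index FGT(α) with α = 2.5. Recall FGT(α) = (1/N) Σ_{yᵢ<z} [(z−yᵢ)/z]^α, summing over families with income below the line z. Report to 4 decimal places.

Poor units: €5, €31 (q = 2 of N = 6).
Gap ratios (z−y)/z: (36−5)/36 = 0.8611; (36−31)/36 = 0.1389.
Raised to α = 2.5: 0.68809; 0.00719.
Sum = 0.695283; FGT(2.5) = 0.695283 / 6 = 0.1159.

0.1159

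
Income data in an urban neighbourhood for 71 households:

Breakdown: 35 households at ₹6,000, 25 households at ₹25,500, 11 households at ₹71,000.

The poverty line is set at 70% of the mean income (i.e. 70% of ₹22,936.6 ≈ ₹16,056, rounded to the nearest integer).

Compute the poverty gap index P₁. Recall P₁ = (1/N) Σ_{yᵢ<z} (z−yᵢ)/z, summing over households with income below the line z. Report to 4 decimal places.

Incomes under z: 35×₹6,000 (q = 35 of N = 71).
Shortfall ratios: (16056−6000)/16056 = 0.6263 (×35).
Σ = 21.920777. Dividing by the full population N = 71 gives P₁ = 0.3087.

0.3087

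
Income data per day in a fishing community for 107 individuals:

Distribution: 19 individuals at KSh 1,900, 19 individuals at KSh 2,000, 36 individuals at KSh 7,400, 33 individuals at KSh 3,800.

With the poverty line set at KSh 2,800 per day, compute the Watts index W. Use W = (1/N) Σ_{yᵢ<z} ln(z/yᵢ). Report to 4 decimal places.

0.1286

Incomes under z: 19×KSh 1,900, 19×KSh 2,000 (q = 38 of N = 107).
Log gaps: ln(2800/1900) = 0.3878 (×19); ln(2800/2000) = 0.3365 (×19).
W = 13.760518 / 107 = 0.1286.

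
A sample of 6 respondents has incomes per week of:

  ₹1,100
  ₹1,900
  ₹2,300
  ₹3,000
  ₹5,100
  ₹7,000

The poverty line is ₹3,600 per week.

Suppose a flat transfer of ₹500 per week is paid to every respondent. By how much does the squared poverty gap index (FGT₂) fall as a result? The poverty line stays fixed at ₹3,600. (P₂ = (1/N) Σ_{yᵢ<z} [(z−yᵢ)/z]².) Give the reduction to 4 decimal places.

0.0656

Before: below the line — ₹1,100, ₹1,900, ₹2,300, ₹3,000; squared poverty gap index (FGT₂) = 0.143904.
After the ₹500 transfer: below the line — ₹1,600, ₹2,400, ₹2,800, ₹3,500; squared poverty gap index (FGT₂) = 0.078318.
Reduction = 0.143904 − 0.078318 = 0.0656.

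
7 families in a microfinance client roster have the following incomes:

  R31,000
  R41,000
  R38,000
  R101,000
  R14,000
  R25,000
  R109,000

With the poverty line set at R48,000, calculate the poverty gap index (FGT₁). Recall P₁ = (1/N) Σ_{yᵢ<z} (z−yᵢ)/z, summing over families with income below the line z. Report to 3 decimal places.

0.271

Below the line: R14,000, R25,000, R31,000, R38,000, R41,000 (q = 5 of N = 7).
Shortfall ratios: (48000−14000)/48000 = 0.7083; (48000−25000)/48000 = 0.4792; (48000−31000)/48000 = 0.3542; (48000−38000)/48000 = 0.2083; (48000−41000)/48000 = 0.1458.
Σ = 1.895833. Dividing by the full population N = 7 gives P₁ = 0.271.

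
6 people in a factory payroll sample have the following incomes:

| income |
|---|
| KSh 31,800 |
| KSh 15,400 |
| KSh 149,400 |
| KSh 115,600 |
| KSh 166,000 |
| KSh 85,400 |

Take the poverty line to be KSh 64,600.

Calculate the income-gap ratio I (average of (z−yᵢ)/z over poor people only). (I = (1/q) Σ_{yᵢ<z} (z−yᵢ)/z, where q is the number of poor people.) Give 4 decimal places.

0.6347

Incomes under z: KSh 15,400, KSh 31,800 (q = 2 of N = 6).
Relative gaps: 0.7616, 0.5077; sum = 1.269350.
The income-gap ratio divides by q (the poor only): 1.269350 / 2 = 0.6347.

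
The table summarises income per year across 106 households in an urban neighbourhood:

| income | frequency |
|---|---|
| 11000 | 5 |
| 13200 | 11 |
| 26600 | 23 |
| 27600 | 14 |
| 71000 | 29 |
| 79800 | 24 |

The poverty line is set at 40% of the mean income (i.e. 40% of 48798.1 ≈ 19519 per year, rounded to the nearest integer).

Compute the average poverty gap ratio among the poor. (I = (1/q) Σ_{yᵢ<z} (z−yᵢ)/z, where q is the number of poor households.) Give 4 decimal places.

Below the line: 5×11000, 11×13200 (q = 16 of N = 106).
Shortfall ratios (z−y)/z: 0.4364 (×5), 0.3237 (×11); sum = 5.743327.
The income-gap ratio divides by q (the poor only): 5.743327 / 16 = 0.3590.

0.3590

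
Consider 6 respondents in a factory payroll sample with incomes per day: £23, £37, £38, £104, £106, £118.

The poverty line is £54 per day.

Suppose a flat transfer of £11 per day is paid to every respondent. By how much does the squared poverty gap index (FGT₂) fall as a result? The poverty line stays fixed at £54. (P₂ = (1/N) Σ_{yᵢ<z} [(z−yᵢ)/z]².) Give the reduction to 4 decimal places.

Before: below the line — £23, £37, £38; squared poverty gap index (FGT₂) = 0.086077.
After the £11 transfer: below the line — £34, £48, £49; squared poverty gap index (FGT₂) = 0.026349.
Reduction = 0.086077 − 0.026349 = 0.0597.

0.0597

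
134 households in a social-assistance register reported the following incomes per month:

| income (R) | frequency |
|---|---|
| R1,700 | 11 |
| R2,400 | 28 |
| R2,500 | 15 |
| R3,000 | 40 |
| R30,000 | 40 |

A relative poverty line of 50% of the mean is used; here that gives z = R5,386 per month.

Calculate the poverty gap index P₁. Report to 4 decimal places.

Below the line: 11×R1,700, 28×R2,400, 15×R2,500, 40×R3,000 (q = 94 of N = 134).
Relative gaps: (5386−1700)/5386 = 0.6844 (×11); (5386−2400)/5386 = 0.5544 (×28); (5386−2500)/5386 = 0.5358 (×15); (5386−3000)/5386 = 0.4430 (×40).
Σ = 48.808763. Dividing by the full population N = 134 gives P₁ = 0.3642.

0.3642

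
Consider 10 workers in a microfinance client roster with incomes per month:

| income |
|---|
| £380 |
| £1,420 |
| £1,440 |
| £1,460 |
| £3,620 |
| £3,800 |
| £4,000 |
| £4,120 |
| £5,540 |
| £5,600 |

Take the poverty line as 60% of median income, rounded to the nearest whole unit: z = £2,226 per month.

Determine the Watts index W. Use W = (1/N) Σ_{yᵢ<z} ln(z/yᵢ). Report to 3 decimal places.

Incomes under z: £380, £1,420, £1,440, £1,460 (q = 4 of N = 10).
Log shortfalls: ln(2226/380) = 1.7678; ln(2226/1420) = 0.4495; ln(2226/1440) = 0.4356; ln(2226/1460) = 0.4218.
W = 3.074673 / 10 = 0.307.

0.307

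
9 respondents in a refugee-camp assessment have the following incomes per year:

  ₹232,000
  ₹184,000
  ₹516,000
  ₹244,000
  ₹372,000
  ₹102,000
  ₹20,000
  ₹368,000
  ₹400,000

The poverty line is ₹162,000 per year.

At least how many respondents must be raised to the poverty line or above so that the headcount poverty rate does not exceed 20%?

1

2 of the 9 respondents are poor, so H = 2/9 = 0.222.
A headcount ratio of at most 20% allows at most ⌊0.20 × 9⌋ = 1 poor respondents.
So at least 2 − 1 = 1 must be lifted.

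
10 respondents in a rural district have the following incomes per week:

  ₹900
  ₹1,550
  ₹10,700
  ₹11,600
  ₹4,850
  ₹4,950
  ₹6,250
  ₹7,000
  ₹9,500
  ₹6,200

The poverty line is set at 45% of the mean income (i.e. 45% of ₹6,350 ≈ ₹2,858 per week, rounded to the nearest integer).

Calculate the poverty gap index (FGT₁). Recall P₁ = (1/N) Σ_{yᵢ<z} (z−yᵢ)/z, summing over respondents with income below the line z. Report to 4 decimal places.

0.1143

Below the line: ₹900, ₹1,550 (q = 2 of N = 10).
Relative gaps: (2858−900)/2858 = 0.6851; (2858−1550)/2858 = 0.4577.
Σ = 1.142757. Dividing by the full population N = 10 gives P₁ = 0.1143.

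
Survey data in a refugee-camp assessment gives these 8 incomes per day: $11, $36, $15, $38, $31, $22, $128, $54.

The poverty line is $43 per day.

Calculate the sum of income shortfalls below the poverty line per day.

Incomes under z: $11, $15, $22, $31, $36, $38 (q = 6 of N = 8).
Individual gaps: 43−11 = 32; 43−15 = 28; 43−22 = 21; 43−31 = 12; 43−36 = 7; 43−38 = 5.
Aggregate gap = $105.

$105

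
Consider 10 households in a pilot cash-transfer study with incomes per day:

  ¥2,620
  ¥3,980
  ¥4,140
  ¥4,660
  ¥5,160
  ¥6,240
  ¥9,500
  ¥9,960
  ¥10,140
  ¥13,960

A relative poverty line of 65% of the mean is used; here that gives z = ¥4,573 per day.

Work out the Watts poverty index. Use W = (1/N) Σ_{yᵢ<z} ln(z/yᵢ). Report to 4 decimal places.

0.0795

Incomes under z: ¥2,620, ¥3,980, ¥4,140 (q = 3 of N = 10).
Log gaps: ln(4573/2620) = 0.5570; ln(4573/3980) = 0.1389; ln(4573/4140) = 0.0995.
W = 0.795356 / 10 = 0.0795.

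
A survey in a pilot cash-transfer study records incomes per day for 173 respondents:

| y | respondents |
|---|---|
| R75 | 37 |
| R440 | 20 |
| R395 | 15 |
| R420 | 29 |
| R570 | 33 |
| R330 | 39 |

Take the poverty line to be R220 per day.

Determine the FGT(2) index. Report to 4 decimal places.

Below the line: 37×R75 (q = 37 of N = 173).
Relative gaps: (220−75)/220 = 0.6591 (×37).
Squared: 0.4344 (×37).
Sum = 16.072831; P₂ = 16.072831 / 173 = 0.0929.

0.0929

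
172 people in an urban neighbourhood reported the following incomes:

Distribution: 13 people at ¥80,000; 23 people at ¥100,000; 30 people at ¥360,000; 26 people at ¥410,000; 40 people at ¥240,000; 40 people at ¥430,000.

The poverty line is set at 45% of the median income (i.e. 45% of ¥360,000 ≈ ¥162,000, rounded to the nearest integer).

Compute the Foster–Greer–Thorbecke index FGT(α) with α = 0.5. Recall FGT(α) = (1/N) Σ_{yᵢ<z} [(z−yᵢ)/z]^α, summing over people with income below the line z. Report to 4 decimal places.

0.1365

Poor units: 13×¥80,000, 23×¥100,000 (q = 36 of N = 172).
Normalized shortfalls: (162000−80000)/162000 = 0.5062 (×13); (162000−100000)/162000 = 0.3827 (×23).
Raised to α = 0.5: 0.71146 (×13); 0.61864 (×23).
Sum = 23.477688; FGT(0.5) = 23.477688 / 172 = 0.1365.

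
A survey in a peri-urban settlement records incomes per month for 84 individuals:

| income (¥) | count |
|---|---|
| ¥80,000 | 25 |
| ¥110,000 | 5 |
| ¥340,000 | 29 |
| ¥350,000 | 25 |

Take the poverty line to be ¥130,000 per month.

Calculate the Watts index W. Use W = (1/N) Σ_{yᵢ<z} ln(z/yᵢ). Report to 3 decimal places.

0.154

Below z: 25×¥80,000, 5×¥110,000 (q = 30 of N = 84).
Log gaps: ln(130000/80000) = 0.4855 (×25); ln(130000/110000) = 0.1671 (×5).
W = 12.972966 / 84 = 0.154.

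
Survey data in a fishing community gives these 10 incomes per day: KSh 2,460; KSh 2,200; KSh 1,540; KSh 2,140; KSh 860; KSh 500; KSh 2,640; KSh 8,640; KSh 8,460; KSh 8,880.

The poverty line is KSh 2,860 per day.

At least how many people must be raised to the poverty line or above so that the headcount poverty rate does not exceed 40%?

Currently q = 7 of N = 10 are below the line (H = 0.700).
A headcount ratio of at most 40% allows at most ⌊0.40 × 10⌋ = 4 poor people.
So at least 7 − 4 = 3 must be lifted.

3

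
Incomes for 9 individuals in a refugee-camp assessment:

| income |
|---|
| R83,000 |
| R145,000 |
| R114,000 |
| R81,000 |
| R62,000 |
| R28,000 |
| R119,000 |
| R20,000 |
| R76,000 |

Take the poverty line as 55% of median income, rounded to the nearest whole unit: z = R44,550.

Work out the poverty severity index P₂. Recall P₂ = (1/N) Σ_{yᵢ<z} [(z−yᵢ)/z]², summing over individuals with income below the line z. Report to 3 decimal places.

Below the line: R20,000, R28,000 (q = 2 of N = 9).
Gap ratios (z−y)/z: (44550−20000)/44550 = 0.5511; (44550−28000)/44550 = 0.3715.
Squared: 0.3037; 0.1380.
Sum = 0.441681; P₂ = 0.441681 / 9 = 0.049.

0.049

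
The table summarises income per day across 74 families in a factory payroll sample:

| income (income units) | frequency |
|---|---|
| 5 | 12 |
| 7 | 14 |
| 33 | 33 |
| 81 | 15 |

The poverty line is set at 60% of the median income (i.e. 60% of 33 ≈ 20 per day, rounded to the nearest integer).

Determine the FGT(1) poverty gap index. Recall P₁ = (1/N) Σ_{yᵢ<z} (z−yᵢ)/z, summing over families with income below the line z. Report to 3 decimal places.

Poor units: 12×5, 14×7 (q = 26 of N = 74).
Relative gaps: (20−5)/20 = 0.7500 (×12); (20−7)/20 = 0.6500 (×14).
Σ = 18.100000. Dividing by the full population N = 74 gives P₁ = 0.245.

0.245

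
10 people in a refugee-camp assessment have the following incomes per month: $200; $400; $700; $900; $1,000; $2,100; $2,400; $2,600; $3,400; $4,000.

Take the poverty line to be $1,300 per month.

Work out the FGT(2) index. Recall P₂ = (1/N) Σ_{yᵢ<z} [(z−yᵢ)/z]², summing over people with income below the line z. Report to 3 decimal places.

0.156

Below the line: $200, $400, $700, $900, $1,000 (q = 5 of N = 10).
Normalized shortfalls: (1300−200)/1300 = 0.8462; (1300−400)/1300 = 0.6923; (1300−700)/1300 = 0.4615; (1300−900)/1300 = 0.3077; (1300−1000)/1300 = 0.2308.
Squared: 0.7160; 0.4793; 0.2130; 0.0947; 0.0533.
Sum = 1.556213; P₂ = 1.556213 / 10 = 0.156.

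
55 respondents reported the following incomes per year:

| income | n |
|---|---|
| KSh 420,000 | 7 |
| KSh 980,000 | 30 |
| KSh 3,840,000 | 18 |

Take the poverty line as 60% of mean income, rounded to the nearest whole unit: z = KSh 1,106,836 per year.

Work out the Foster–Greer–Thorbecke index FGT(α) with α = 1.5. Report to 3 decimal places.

0.083

Below z: 7×KSh 420,000, 30×KSh 980,000 (q = 37 of N = 55).
Normalized shortfalls: (1106836−420000)/1106836 = 0.6205 (×7); (1106836−980000)/1106836 = 0.1146 (×30).
Raised to α = 1.5: 0.48883 (×7); 0.03879 (×30).
Sum = 4.585536; FGT(1.5) = 4.585536 / 55 = 0.083.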